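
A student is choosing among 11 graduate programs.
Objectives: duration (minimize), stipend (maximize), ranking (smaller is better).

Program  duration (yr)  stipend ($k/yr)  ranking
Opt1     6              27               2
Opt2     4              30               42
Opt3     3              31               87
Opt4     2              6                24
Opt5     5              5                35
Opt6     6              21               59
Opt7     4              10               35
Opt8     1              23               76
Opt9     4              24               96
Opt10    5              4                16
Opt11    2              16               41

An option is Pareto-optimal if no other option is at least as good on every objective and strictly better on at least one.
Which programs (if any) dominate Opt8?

Opt1: worse on duration (6 vs 1).
Opt2: worse on duration (4 vs 1).
Opt3: worse on duration (3 vs 1).
Opt4: worse on duration (2 vs 1).
Opt5: worse on duration (5 vs 1).
Opt6: worse on duration (6 vs 1).
Opt7: worse on duration (4 vs 1).
Opt9: worse on duration (4 vs 1).
Opt10: worse on duration (5 vs 1).
Opt11: worse on duration (2 vs 1).
No option dominates Opt8.

none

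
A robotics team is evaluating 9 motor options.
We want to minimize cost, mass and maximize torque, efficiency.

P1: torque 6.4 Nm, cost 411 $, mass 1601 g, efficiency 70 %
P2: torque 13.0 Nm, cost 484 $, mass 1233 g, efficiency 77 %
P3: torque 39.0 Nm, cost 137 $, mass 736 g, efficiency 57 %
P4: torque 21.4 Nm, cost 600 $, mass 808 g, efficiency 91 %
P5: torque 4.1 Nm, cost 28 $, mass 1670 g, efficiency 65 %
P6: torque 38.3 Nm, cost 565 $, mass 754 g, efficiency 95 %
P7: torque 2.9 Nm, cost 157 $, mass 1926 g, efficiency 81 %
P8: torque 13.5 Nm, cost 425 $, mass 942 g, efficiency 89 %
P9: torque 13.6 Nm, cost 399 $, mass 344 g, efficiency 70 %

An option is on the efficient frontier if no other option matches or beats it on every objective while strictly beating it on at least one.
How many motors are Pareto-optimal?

6

P1: dominated by P9 (torque 13.6≥6.4, cost 399≤411, mass 344≤1601, efficiency 70≥70).
P2: dominated by P8 (torque 13.5≥13.0, cost 425≤484, mass 942≤1233, efficiency 89≥77).
P3: not dominated (best torque).
P4: dominated by P6 (torque 38.3≥21.4, cost 565≤600, mass 754≤808, efficiency 95≥91).
P5: not dominated (best cost).
P6: not dominated (best efficiency).
P7: not dominated.
P8: not dominated.
P9: not dominated (best mass).
Pareto-optimal: P3, P5, P6, P7, P8, P9 → 6.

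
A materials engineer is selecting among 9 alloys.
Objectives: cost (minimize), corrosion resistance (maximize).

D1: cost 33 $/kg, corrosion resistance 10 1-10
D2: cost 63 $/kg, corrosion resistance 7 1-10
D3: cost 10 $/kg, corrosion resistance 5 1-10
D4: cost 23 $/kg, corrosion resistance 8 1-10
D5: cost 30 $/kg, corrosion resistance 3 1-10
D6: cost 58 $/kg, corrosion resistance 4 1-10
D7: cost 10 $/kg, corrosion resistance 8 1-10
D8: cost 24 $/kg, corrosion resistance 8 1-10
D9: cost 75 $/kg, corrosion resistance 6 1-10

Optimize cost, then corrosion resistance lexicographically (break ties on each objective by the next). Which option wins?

D7

First minimize cost: best is 10, kept {D3, D7}.
Then maximize corrosion resistance: best is 8, kept {D7}.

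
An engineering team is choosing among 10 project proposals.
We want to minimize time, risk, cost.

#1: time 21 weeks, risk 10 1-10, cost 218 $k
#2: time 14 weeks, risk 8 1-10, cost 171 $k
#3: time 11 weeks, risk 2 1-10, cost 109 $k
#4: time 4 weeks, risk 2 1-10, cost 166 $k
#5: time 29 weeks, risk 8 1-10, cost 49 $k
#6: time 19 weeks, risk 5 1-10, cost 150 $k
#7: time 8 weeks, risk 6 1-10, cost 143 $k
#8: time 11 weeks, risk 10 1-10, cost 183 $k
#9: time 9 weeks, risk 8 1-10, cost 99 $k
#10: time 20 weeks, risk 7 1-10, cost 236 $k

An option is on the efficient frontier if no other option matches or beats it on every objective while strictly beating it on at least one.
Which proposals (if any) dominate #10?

#3: time 11≤20, risk 2≤7, cost 109≤236 — dominates #10.
#4: time 4≤20, risk 2≤7, cost 166≤236 — dominates #10.
#6: time 19≤20, risk 5≤7, cost 150≤236 — dominates #10.
#7: time 8≤20, risk 6≤7, cost 143≤236 — dominates #10.
Others (#1, #2, #5, #8, #9) are each worse than #10 on at least one objective.

#3, #4, #6, #7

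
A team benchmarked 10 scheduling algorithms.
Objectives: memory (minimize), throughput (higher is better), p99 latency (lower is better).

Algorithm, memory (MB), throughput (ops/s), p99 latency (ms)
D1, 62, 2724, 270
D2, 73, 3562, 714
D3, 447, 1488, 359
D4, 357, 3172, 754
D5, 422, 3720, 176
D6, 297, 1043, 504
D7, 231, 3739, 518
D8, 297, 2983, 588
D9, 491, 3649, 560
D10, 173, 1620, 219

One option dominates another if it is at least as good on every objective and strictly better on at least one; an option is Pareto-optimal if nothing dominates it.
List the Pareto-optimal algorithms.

D1: not dominated (best memory).
D2: not dominated.
D3: dominated by D1 (memory 62≤447, throughput 2724≥1488, p99 latency 270≤359).
D4: dominated by D2 (memory 73≤357, throughput 3562≥3172, p99 latency 714≤754).
D5: not dominated (best p99 latency).
D6: dominated by D1 (memory 62≤297, throughput 2724≥1043, p99 latency 270≤504).
D7: not dominated (best throughput).
D8: dominated by D7 (memory 231≤297, throughput 3739≥2983, p99 latency 518≤588).
D9: dominated by D5 (memory 422≤491, throughput 3720≥3649, p99 latency 176≤560).
D10: not dominated.

D1, D2, D5, D7, D10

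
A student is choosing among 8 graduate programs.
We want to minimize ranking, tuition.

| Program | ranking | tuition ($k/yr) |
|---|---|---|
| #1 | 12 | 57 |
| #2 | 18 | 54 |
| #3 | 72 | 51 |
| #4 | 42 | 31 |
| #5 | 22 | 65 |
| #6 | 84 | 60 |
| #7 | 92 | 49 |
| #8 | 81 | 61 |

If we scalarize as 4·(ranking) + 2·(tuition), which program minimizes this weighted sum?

#1

#1: 4·12 + 2·57 = 162
#2: 4·18 + 2·54 = 180
#3: 4·72 + 2·51 = 390
#4: 4·42 + 2·31 = 230
#5: 4·22 + 2·65 = 218
#6: 4·84 + 2·60 = 456
#7: 4·92 + 2·49 = 466
#8: 4·81 + 2·61 = 446
Lowest: #1 at 162.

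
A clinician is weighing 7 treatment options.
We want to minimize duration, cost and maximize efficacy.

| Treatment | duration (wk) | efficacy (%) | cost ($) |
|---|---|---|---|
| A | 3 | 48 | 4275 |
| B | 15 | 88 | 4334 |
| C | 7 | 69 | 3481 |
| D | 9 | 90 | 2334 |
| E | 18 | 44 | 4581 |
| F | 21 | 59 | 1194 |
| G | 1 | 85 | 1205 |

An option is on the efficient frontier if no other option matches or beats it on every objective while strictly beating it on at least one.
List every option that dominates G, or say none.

none

A: worse on duration (3 vs 1).
B: worse on duration (15 vs 1).
C: worse on duration (7 vs 1).
D: worse on duration (9 vs 1).
E: worse on duration (18 vs 1).
F: worse on duration (21 vs 1).
No option dominates G.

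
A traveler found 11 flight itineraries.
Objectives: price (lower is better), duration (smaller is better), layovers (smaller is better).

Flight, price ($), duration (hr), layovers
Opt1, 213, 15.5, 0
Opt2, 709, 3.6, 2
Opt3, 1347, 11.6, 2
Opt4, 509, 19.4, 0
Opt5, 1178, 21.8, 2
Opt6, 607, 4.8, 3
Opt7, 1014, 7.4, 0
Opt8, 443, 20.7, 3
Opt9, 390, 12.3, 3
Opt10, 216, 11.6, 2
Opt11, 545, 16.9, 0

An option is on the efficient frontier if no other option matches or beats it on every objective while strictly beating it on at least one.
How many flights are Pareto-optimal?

5

Opt1: not dominated (best price).
Opt2: not dominated (best duration).
Opt3: dominated by Opt2 (price 709≤1347, duration 3.6≤11.6, layovers 2≤2).
Opt4: dominated by Opt1 (price 213≤509, duration 15.5≤19.4, layovers 0≤0).
Opt5: dominated by Opt1 (price 213≤1178, duration 15.5≤21.8, layovers 0≤2).
Opt6: not dominated.
Opt7: not dominated.
Opt8: dominated by Opt1 (price 213≤443, duration 15.5≤20.7, layovers 0≤3).
Opt9: dominated by Opt10 (price 216≤390, duration 11.6≤12.3, layovers 2≤3).
Opt10: not dominated.
Opt11: dominated by Opt1 (price 213≤545, duration 15.5≤16.9, layovers 0≤0).
Pareto-optimal: Opt1, Opt2, Opt6, Opt7, Opt10 → 5.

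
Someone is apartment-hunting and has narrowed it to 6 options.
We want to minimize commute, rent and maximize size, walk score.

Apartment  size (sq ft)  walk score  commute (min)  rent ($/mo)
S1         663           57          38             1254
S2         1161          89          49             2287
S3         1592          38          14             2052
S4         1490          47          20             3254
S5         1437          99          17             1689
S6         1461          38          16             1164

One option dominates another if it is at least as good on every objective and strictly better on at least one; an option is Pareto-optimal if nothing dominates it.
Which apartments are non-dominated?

S1: not dominated.
S2: dominated by S5 (size 1437≥1161, walk score 99≥89, commute 17≤49, rent 1689≤2287).
S3: not dominated (best size).
S4: not dominated.
S5: not dominated (best walk score).
S6: not dominated (best rent).

S1, S3, S4, S5, S6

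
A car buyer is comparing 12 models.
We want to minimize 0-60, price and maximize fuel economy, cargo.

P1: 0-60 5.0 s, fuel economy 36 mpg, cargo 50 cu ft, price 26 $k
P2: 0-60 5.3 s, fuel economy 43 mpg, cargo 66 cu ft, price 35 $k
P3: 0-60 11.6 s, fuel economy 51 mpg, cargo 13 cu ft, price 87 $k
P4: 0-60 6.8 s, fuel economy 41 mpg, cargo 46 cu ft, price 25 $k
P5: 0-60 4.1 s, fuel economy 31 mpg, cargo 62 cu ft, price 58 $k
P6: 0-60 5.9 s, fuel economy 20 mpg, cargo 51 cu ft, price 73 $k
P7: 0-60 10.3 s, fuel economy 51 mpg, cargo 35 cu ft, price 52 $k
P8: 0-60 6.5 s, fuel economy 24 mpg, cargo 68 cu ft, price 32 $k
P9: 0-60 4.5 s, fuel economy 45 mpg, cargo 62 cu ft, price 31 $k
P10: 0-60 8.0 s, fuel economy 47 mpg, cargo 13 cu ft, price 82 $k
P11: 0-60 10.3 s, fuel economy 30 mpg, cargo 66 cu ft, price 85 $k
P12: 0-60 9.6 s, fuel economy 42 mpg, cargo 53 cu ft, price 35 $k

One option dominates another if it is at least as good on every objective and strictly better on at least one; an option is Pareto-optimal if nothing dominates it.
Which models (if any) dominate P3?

P7

P7: 0-60 10.3≤11.6, fuel economy 51≥51, cargo 35≥13, price 52≤87 — dominates P3.
Others (P1, P2, P4, P5, P6, P8, P9, P10, P11, P12) are each worse than P3 on at least one objective.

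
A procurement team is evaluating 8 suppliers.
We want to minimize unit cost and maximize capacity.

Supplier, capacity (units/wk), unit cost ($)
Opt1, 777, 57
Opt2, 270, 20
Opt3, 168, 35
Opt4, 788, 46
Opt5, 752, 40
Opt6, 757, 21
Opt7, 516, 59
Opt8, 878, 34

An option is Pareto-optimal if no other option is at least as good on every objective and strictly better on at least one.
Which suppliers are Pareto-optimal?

Opt2, Opt6, Opt8

Opt1: dominated by Opt4 (capacity 788≥777, unit cost 46≤57).
Opt2: not dominated (best unit cost).
Opt3: dominated by Opt2 (capacity 270≥168, unit cost 20≤35).
Opt4: dominated by Opt8 (capacity 878≥788, unit cost 34≤46).
Opt5: dominated by Opt6 (capacity 757≥752, unit cost 21≤40).
Opt6: not dominated.
Opt7: dominated by Opt1 (capacity 777≥516, unit cost 57≤59).
Opt8: not dominated (best capacity).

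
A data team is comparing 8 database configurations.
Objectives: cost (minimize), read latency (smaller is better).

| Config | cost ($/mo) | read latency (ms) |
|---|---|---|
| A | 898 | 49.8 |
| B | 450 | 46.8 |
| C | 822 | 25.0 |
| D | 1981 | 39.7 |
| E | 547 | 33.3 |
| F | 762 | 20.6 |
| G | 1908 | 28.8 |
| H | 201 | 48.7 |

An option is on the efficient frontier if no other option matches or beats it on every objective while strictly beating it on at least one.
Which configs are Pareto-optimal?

B, E, F, H

A: dominated by B (cost 450≤898, read latency 46.8≤49.8).
B: not dominated.
C: dominated by F (cost 762≤822, read latency 20.6≤25.0).
D: dominated by C (cost 822≤1981, read latency 25.0≤39.7).
E: not dominated.
F: not dominated (best read latency).
G: dominated by C (cost 822≤1908, read latency 25.0≤28.8).
H: not dominated (best cost).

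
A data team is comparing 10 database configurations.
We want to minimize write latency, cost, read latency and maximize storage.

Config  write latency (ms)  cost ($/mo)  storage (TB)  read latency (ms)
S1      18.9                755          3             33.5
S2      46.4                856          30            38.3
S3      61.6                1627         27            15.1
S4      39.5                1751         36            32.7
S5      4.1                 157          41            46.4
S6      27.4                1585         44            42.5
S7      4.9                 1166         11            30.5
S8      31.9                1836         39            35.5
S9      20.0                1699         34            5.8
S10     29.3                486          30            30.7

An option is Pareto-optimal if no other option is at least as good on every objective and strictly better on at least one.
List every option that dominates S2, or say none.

S10

S10: write latency 29.3≤46.4, cost 486≤856, storage 30≥30, read latency 30.7≤38.3 — dominates S2.
Others (S1, S3, S4, S5, S6, S7, S8, S9) are each worse than S2 on at least one objective.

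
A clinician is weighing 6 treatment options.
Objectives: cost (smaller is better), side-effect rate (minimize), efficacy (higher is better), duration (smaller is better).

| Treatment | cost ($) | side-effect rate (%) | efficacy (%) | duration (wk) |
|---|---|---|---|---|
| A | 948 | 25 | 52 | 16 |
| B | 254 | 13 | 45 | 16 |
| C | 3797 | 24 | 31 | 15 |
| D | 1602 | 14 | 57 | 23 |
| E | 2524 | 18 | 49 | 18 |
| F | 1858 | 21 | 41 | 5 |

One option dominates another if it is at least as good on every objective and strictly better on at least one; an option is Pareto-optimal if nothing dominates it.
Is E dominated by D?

D vs E: D is worse on duration (23 vs 18), so it does not dominate E.

No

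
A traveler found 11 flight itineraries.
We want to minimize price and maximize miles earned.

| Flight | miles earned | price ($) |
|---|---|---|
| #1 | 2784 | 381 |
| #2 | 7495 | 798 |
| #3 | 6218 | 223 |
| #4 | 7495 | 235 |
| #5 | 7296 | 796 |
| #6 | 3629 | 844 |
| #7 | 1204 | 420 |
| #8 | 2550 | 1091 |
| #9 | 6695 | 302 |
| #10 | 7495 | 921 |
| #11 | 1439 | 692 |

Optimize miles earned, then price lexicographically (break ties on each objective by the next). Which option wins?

First maximize miles earned: best is 7495, kept {#2, #4, #10}.
Then minimize price: best is 235, kept {#4}.

#4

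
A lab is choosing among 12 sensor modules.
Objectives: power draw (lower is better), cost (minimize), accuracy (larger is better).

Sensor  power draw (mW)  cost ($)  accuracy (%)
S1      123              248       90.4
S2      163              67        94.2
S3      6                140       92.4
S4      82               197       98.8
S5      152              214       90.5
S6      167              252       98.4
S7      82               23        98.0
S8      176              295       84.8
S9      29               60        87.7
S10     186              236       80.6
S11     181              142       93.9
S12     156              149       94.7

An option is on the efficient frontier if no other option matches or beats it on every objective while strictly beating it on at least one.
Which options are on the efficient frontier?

S1: dominated by S3 (power draw 6≤123, cost 140≤248, accuracy 92.4≥90.4).
S2: dominated by S7 (power draw 82≤163, cost 23≤67, accuracy 98.0≥94.2).
S3: not dominated (best power draw).
S4: not dominated (best accuracy).
S5: dominated by S3 (power draw 6≤152, cost 140≤214, accuracy 92.4≥90.5).
S6: dominated by S4 (power draw 82≤167, cost 197≤252, accuracy 98.8≥98.4).
S7: not dominated (best cost).
S8: dominated by S1 (power draw 123≤176, cost 248≤295, accuracy 90.4≥84.8).
S9: not dominated.
S10: dominated by S2 (power draw 163≤186, cost 67≤236, accuracy 94.2≥80.6).
S11: dominated by S2 (power draw 163≤181, cost 67≤142, accuracy 94.2≥93.9).
S12: dominated by S7 (power draw 82≤156, cost 23≤149, accuracy 98.0≥94.7).

S3, S4, S7, S9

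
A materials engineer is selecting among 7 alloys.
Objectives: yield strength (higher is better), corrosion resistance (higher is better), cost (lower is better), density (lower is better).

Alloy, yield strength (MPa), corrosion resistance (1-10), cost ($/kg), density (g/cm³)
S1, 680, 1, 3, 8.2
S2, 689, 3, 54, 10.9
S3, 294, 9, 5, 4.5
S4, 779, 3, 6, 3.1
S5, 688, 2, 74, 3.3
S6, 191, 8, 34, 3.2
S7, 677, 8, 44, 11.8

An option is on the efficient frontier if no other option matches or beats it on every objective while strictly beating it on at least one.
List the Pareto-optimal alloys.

S1, S3, S4, S6, S7

S1: not dominated (best cost).
S2: dominated by S4 (yield strength 779≥689, corrosion resistance 3≥3, cost 6≤54, density 3.1≤10.9).
S3: not dominated (best corrosion resistance).
S4: not dominated (best yield strength).
S5: dominated by S4 (yield strength 779≥688, corrosion resistance 3≥2, cost 6≤74, density 3.1≤3.3).
S6: not dominated.
S7: not dominated.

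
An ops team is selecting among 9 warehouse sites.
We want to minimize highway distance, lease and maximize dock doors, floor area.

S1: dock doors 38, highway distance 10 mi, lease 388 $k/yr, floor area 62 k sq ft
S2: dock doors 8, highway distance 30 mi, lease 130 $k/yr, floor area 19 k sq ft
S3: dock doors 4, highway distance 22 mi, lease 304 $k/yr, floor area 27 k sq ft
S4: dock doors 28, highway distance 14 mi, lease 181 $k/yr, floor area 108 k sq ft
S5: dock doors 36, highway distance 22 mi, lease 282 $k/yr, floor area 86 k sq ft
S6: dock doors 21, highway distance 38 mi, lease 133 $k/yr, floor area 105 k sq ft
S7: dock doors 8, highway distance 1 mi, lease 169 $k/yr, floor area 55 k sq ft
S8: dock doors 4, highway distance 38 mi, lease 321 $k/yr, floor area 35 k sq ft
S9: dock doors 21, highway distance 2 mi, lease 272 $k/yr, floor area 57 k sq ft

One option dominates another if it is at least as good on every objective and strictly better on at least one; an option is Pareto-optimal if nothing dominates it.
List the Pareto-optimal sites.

S1, S2, S4, S5, S6, S7, S9

S1: not dominated (best dock doors).
S2: not dominated (best lease).
S3: dominated by S4 (dock doors 28≥4, highway distance 14≤22, lease 181≤304, floor area 108≥27).
S4: not dominated (best floor area).
S5: not dominated.
S6: not dominated.
S7: not dominated (best highway distance).
S8: dominated by S4 (dock doors 28≥4, highway distance 14≤38, lease 181≤321, floor area 108≥35).
S9: not dominated.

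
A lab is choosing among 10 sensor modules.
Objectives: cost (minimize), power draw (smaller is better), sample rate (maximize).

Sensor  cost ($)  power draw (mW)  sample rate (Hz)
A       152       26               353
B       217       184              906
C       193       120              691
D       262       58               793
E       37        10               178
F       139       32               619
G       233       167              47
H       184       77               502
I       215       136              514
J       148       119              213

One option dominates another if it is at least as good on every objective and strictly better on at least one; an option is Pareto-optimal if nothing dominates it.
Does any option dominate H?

Yes

F vs H: cost 139≤184, power draw 32≤77, sample rate 619≥502 — F is at least as good on every objective and strictly better on at least one, so F dominates H.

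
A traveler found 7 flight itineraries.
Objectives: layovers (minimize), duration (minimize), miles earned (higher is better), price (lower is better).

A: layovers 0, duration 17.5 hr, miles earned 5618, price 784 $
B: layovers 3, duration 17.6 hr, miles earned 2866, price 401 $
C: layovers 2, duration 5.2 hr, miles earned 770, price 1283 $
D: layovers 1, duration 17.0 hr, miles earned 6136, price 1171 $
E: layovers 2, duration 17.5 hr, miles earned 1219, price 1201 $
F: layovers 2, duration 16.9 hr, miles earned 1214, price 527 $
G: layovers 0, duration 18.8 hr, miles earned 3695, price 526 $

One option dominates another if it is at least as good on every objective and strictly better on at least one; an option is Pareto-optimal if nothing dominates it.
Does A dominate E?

A vs E: layovers 0≤2, duration 17.5≤17.5, miles earned 5618≥1219, price 784≤1201 — A is at least as good on every objective with at least one strict improvement.

Yes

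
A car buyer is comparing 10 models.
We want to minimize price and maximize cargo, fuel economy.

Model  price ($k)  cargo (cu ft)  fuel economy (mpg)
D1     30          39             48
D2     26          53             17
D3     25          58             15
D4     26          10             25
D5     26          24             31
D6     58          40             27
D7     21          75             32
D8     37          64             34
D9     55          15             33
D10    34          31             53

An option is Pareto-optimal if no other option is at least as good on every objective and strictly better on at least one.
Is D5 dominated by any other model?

Yes

D7 vs D5: price 21≤26, cargo 75≥24, fuel economy 32≥31 — D7 is at least as good on every objective and strictly better on at least one, so D7 dominates D5.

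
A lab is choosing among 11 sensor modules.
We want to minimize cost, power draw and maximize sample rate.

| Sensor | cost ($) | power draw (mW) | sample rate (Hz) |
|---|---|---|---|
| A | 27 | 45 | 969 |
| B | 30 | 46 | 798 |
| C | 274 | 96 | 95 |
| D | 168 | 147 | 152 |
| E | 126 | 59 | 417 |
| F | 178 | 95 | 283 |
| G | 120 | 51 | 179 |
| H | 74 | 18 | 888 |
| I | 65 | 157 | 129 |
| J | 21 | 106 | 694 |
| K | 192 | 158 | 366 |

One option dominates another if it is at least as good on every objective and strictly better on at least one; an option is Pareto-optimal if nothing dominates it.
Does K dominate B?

No

K vs B: K is worse on cost (192 vs 30), so it does not dominate B.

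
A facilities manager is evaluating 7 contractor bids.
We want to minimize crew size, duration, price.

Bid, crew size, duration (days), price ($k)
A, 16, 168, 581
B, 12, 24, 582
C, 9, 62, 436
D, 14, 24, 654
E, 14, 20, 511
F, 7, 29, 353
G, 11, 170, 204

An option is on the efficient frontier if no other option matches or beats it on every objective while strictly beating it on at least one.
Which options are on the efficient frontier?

B, E, F, G

A: dominated by C (crew size 9≤16, duration 62≤168, price 436≤581).
B: not dominated.
C: dominated by F (crew size 7≤9, duration 29≤62, price 353≤436).
D: dominated by B (crew size 12≤14, duration 24≤24, price 582≤654).
E: not dominated (best duration).
F: not dominated (best crew size).
G: not dominated (best price).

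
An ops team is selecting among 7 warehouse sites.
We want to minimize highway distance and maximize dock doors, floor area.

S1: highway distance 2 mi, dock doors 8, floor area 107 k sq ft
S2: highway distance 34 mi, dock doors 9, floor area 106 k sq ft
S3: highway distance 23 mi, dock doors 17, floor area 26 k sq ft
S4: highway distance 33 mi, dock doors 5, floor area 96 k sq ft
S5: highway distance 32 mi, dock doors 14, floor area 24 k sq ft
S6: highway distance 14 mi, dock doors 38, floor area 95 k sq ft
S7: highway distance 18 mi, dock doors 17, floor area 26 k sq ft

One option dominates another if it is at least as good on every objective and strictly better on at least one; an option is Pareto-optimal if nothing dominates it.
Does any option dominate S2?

No

S1: worse on dock doors (8 vs 9).
S3: worse on floor area (26 vs 106).
S4: worse on dock doors (5 vs 9).
S5: worse on floor area (24 vs 106).
S6: worse on floor area (95 vs 106).
S7: worse on floor area (26 vs 106).
No option is at least as good as S2 on every objective and strictly better on one.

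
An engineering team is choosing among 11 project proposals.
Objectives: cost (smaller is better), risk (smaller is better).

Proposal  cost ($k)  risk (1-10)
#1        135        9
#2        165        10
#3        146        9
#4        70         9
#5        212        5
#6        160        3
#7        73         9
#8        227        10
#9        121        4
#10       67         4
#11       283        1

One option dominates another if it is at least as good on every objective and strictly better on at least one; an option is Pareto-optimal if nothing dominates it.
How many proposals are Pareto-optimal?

#1: dominated by #4 (cost 70≤135, risk 9≤9).
#2: dominated by #1 (cost 135≤165, risk 9≤10).
#3: dominated by #1 (cost 135≤146, risk 9≤9).
#4: dominated by #10 (cost 67≤70, risk 4≤9).
#5: dominated by #6 (cost 160≤212, risk 3≤5).
#6: not dominated.
#7: dominated by #4 (cost 70≤73, risk 9≤9).
#8: dominated by #1 (cost 135≤227, risk 9≤10).
#9: dominated by #10 (cost 67≤121, risk 4≤4).
#10: not dominated (best cost).
#11: not dominated (best risk).
Pareto-optimal: #6, #10, #11 → 3.

3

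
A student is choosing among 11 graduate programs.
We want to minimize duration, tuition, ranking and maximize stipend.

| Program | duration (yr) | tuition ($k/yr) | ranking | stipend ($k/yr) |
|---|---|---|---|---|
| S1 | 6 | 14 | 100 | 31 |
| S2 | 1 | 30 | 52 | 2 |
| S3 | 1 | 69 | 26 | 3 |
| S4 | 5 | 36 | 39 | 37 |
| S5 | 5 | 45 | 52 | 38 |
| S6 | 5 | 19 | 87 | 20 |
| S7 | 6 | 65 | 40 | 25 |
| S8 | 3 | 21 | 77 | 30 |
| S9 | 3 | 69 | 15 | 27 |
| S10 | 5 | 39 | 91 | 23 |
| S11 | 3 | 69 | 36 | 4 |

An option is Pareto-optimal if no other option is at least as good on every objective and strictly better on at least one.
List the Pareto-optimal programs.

S1: not dominated (best tuition).
S2: not dominated.
S3: not dominated.
S4: not dominated.
S5: not dominated (best stipend).
S6: not dominated.
S7: dominated by S4 (duration 5≤6, tuition 36≤65, ranking 39≤40, stipend 37≥25).
S8: not dominated.
S9: not dominated (best ranking).
S10: dominated by S4 (duration 5≤5, tuition 36≤39, ranking 39≤91, stipend 37≥23).
S11: dominated by S9 (duration 3≤3, tuition 69≤69, ranking 15≤36, stipend 27≥4).

S1, S2, S3, S4, S5, S6, S8, S9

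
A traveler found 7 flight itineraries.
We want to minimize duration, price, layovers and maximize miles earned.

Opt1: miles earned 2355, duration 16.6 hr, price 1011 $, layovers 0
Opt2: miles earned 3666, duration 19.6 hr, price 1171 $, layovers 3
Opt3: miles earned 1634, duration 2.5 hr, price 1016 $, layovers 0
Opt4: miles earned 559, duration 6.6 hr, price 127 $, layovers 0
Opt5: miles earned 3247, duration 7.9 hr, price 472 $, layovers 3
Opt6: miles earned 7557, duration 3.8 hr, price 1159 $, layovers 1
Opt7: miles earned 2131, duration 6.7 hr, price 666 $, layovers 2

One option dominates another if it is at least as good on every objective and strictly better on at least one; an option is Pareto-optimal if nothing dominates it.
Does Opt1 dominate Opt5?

No

Opt1 vs Opt5: Opt1 is worse on miles earned (2355 vs 3247), so it does not dominate Opt5.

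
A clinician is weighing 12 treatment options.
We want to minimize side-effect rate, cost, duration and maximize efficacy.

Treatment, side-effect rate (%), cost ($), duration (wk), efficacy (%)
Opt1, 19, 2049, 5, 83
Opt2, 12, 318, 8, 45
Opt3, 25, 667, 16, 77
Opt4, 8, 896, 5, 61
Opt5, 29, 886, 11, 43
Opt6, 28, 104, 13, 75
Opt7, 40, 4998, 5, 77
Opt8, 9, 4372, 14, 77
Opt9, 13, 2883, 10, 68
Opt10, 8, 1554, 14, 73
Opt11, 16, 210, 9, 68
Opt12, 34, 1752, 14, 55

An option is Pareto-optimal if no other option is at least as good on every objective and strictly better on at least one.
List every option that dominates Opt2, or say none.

Opt1: worse on side-effect rate (19 vs 12).
Opt3: worse on side-effect rate (25 vs 12).
Opt4: worse on cost (896 vs 318).
Opt5: worse on side-effect rate (29 vs 12).
Opt6: worse on side-effect rate (28 vs 12).
Opt7: worse on side-effect rate (40 vs 12).
Opt8: worse on cost (4372 vs 318).
Opt9: worse on side-effect rate (13 vs 12).
Opt10: worse on cost (1554 vs 318).
Opt11: worse on side-effect rate (16 vs 12).
Opt12: worse on side-effect rate (34 vs 12).
No option dominates Opt2.

none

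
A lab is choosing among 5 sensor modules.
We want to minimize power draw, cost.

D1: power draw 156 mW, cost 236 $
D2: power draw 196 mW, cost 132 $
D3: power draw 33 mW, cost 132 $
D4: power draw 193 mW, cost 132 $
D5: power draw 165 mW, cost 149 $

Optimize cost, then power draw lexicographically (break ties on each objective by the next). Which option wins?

First minimize cost: best is 132, kept {D2, D3, D4}.
Then minimize power draw: best is 33, kept {D3}.

D3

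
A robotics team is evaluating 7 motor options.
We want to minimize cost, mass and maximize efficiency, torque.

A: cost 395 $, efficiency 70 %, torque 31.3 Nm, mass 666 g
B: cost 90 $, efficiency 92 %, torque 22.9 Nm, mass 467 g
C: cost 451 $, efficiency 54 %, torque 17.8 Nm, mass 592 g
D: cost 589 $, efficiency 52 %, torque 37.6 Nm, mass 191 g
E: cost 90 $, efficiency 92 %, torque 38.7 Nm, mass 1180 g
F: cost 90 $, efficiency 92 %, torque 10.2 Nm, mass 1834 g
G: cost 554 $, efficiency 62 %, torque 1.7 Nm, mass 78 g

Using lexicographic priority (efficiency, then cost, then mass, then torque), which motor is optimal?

First maximize efficiency: best is 92, kept {B, E, F}.
Then minimize cost: best is 90, kept {B, E, F}.
Then minimize mass: best is 467, kept {B}.

B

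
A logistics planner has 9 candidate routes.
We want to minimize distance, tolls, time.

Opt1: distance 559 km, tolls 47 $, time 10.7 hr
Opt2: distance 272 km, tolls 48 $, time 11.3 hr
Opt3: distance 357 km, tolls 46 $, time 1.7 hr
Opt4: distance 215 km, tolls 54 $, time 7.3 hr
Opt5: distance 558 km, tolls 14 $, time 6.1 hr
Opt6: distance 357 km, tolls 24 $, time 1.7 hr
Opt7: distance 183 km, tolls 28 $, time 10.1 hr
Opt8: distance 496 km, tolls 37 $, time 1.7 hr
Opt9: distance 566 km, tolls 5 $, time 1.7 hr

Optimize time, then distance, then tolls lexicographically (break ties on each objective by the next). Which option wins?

First minimize time: best is 1.7, kept {Opt3, Opt6, Opt8, Opt9}.
Then minimize distance: best is 357, kept {Opt3, Opt6}.
Then minimize tolls: best is 24, kept {Opt6}.

Opt6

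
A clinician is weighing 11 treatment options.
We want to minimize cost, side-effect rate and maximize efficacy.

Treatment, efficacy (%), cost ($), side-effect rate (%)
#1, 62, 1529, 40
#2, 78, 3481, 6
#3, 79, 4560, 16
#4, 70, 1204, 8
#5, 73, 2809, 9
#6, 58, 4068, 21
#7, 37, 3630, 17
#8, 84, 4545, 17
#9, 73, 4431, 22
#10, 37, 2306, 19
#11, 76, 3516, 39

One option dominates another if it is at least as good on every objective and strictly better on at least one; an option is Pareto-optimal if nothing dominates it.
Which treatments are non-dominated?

#2, #3, #4, #5, #8

#1: dominated by #4 (efficacy 70≥62, cost 1204≤1529, side-effect rate 8≤40).
#2: not dominated (best side-effect rate).
#3: not dominated.
#4: not dominated (best cost).
#5: not dominated.
#6: dominated by #2 (efficacy 78≥58, cost 3481≤4068, side-effect rate 6≤21).
#7: dominated by #2 (efficacy 78≥37, cost 3481≤3630, side-effect rate 6≤17).
#8: not dominated (best efficacy).
#9: dominated by #2 (efficacy 78≥73, cost 3481≤4431, side-effect rate 6≤22).
#10: dominated by #4 (efficacy 70≥37, cost 1204≤2306, side-effect rate 8≤19).
#11: dominated by #2 (efficacy 78≥76, cost 3481≤3516, side-effect rate 6≤39).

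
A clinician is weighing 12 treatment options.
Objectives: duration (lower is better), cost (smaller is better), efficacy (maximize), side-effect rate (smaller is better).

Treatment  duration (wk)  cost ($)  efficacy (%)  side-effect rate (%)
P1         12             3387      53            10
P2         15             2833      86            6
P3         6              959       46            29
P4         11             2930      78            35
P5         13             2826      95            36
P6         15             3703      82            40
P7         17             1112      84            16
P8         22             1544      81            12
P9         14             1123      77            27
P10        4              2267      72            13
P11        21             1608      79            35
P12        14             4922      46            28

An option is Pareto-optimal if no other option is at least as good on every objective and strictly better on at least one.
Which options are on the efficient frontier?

P1, P2, P3, P4, P5, P7, P8, P9, P10

P1: not dominated.
P2: not dominated (best side-effect rate).
P3: not dominated (best cost).
P4: not dominated.
P5: not dominated (best efficacy).
P6: dominated by P2 (duration 15≤15, cost 2833≤3703, efficacy 86≥82, side-effect rate 6≤40).
P7: not dominated.
P8: not dominated.
P9: not dominated.
P10: not dominated (best duration).
P11: dominated by P7 (duration 17≤21, cost 1112≤1608, efficacy 84≥79, side-effect rate 16≤35).
P12: dominated by P1 (duration 12≤14, cost 3387≤4922, efficacy 53≥46, side-effect rate 10≤28).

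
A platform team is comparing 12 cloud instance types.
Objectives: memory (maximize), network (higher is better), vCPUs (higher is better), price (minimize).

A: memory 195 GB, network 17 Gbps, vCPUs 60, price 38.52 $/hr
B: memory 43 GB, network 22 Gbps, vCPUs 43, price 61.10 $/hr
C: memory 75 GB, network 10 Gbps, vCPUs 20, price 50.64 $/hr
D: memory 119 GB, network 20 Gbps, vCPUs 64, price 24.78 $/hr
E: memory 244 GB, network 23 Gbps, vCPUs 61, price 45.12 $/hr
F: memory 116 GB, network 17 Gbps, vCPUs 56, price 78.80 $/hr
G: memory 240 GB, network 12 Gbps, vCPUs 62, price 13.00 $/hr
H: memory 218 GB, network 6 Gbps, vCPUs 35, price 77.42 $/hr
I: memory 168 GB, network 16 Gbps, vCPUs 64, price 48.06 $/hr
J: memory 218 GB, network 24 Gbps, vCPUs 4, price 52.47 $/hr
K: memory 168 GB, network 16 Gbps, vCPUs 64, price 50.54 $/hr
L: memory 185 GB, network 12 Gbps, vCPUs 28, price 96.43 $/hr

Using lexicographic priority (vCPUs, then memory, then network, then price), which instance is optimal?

I

First maximize vCPUs: best is 64, kept {D, I, K}.
Then maximize memory: best is 168, kept {I, K}.
Then maximize network: best is 16, kept {I, K}.
Then minimize price: best is 48.06, kept {I}.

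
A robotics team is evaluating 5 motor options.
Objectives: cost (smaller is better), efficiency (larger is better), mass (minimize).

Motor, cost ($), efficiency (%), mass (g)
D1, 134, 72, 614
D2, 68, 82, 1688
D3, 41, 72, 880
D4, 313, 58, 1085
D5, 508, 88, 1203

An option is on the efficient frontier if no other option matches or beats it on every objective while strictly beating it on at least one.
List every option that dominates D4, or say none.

D1, D3

D1: cost 134≤313, efficiency 72≥58, mass 614≤1085 — dominates D4.
D3: cost 41≤313, efficiency 72≥58, mass 880≤1085 — dominates D4.
Others (D2, D5) are each worse than D4 on at least one objective.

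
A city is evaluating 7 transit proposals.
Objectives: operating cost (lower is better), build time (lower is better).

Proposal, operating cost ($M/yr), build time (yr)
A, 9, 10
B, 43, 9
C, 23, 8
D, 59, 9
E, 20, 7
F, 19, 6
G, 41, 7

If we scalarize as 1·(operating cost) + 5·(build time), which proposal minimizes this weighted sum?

F

A: 1·9 + 5·10 = 59
B: 1·43 + 5·9 = 88
C: 1·23 + 5·8 = 63
D: 1·59 + 5·9 = 104
E: 1·20 + 5·7 = 55
F: 1·19 + 5·6 = 49
G: 1·41 + 5·7 = 76
Lowest: F at 49.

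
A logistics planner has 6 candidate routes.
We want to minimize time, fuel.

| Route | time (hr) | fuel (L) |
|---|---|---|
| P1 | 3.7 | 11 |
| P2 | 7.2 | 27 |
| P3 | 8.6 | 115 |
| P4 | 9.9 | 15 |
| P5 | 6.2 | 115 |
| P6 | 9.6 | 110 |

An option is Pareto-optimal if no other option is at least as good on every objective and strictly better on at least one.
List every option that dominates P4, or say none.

P1

P1: time 3.7≤9.9, fuel 11≤15 — dominates P4.
Others (P2, P3, P5, P6) are each worse than P4 on at least one objective.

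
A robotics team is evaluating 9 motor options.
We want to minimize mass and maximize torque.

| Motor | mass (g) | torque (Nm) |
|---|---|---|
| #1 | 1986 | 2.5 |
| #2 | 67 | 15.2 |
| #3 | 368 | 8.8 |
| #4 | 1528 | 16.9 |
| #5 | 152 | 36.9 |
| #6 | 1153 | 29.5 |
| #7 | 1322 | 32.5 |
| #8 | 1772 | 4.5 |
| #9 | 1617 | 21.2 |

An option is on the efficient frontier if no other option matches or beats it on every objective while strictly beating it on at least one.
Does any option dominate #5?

No

#1: worse on mass (1986 vs 152).
#2: worse on torque (15.2 vs 36.9).
#3: worse on mass (368 vs 152).
#4: worse on mass (1528 vs 152).
#6: worse on mass (1153 vs 152).
#7: worse on mass (1322 vs 152).
#8: worse on mass (1772 vs 152).
#9: worse on mass (1617 vs 152).
No option is at least as good as #5 on every objective and strictly better on one.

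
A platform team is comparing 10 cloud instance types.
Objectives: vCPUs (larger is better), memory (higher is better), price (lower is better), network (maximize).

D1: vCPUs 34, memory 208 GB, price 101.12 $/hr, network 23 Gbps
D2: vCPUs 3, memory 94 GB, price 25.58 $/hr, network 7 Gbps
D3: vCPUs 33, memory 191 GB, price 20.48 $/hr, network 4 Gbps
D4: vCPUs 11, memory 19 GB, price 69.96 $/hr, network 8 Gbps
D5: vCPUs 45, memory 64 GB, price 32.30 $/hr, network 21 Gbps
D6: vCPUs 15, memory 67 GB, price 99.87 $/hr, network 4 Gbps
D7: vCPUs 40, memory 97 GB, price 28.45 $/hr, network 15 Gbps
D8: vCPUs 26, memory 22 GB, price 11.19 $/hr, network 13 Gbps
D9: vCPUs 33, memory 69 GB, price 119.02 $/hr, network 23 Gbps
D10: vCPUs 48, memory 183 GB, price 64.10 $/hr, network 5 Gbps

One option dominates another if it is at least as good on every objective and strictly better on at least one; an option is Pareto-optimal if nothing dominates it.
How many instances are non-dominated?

7

D1: not dominated (best memory).
D2: not dominated.
D3: not dominated.
D4: dominated by D5 (vCPUs 45≥11, memory 64≥19, price 32.30≤69.96, network 21≥8).
D5: not dominated.
D6: dominated by D3 (vCPUs 33≥15, memory 191≥67, price 20.48≤99.87, network 4≥4).
D7: not dominated.
D8: not dominated (best price).
D9: dominated by D1 (vCPUs 34≥33, memory 208≥69, price 101.12≤119.02, network 23≥23).
D10: not dominated (best vCPUs).
Pareto-optimal: D1, D2, D3, D5, D7, D8, D10 → 7.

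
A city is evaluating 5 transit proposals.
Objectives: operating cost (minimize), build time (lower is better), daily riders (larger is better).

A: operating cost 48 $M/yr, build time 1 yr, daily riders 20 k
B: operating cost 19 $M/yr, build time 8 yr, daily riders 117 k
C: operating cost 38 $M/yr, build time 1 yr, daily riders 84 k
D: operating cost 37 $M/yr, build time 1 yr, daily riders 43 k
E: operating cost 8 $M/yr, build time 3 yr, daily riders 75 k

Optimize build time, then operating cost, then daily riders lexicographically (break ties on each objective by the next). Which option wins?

First minimize build time: best is 1, kept {A, C, D}.
Then minimize operating cost: best is 37, kept {D}.

D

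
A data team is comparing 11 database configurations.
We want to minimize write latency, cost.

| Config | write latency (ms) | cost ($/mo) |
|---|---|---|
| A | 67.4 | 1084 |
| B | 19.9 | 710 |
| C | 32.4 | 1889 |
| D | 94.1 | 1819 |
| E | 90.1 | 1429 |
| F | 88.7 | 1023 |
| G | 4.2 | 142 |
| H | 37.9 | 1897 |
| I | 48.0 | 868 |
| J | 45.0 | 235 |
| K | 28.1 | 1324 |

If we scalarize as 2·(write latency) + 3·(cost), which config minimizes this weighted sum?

G

A: 2·67.4 + 3·1084 = 3386.8
B: 2·19.9 + 3·710 = 2169.8
C: 2·32.4 + 3·1889 = 5731.8
D: 2·94.1 + 3·1819 = 5645.2
E: 2·90.1 + 3·1429 = 4467.2
F: 2·88.7 + 3·1023 = 3246.4
G: 2·4.2 + 3·142 = 434.4
H: 2·37.9 + 3·1897 = 5766.8
I: 2·48.0 + 3·868 = 2700.0
J: 2·45.0 + 3·235 = 795.0
K: 2·28.1 + 3·1324 = 4028.2
Lowest: G at 434.4.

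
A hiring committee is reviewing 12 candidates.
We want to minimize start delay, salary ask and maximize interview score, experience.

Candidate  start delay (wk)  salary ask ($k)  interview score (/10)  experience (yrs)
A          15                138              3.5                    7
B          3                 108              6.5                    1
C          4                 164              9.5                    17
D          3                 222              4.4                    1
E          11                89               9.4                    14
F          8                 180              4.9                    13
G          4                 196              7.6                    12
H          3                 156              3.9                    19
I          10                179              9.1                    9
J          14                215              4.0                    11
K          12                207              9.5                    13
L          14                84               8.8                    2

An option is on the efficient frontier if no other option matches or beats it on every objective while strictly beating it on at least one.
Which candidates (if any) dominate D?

B: start delay 3≤3, salary ask 108≤222, interview score 6.5≥4.4, experience 1≥1 — dominates D.
Others (A, C, E, F, G, H, I, J, K, L) are each worse than D on at least one objective.

B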